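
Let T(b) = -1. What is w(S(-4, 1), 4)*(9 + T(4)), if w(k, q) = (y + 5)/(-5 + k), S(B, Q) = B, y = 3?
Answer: -64/9 ≈ -7.1111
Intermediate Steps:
w(k, q) = 8/(-5 + k) (w(k, q) = (3 + 5)/(-5 + k) = 8/(-5 + k))
w(S(-4, 1), 4)*(9 + T(4)) = (8/(-5 - 4))*(9 - 1) = (8/(-9))*8 = (8*(-⅑))*8 = -8/9*8 = -64/9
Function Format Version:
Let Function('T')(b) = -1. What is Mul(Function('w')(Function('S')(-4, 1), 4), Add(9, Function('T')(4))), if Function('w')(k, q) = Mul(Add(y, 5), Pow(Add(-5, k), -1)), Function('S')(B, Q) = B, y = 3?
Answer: Rational(-64, 9) ≈ -7.1111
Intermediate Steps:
Function('w')(k, q) = Mul(8, Pow(Add(-5, k), -1)) (Function('w')(k, q) = Mul(Add(3, 5), Pow(Add(-5, k), -1)) = Mul(8, Pow(Add(-5, k), -1)))
Mul(Function('w')(Function('S')(-4, 1), 4), Add(9, Function('T')(4))) = Mul(Mul(8, Pow(Add(-5, -4), -1)), Add(9, -1)) = Mul(Mul(8, Pow(-9, -1)), 8) = Mul(Mul(8, Rational(-1, 9)), 8) = Mul(Rational(-8, 9), 8) = Rational(-64, 9)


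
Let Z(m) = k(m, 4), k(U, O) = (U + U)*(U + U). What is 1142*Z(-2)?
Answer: 18272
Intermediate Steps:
k(U, O) = 4*U**2 (k(U, O) = (2*U)*(2*U) = 4*U**2)
Z(m) = 4*m**2
1142*Z(-2) = 1142*(4*(-2)**2) = 1142*(4*4) = 1142*16 = 18272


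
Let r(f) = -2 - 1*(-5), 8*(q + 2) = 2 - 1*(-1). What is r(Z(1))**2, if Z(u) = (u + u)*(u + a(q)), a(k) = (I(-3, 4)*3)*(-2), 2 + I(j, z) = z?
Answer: 9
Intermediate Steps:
q = -13/8 (q = -2 + (2 - 1*(-1))/8 = -2 + (2 + 1)/8 = -2 + (1/8)*3 = -2 + 3/8 = -13/8 ≈ -1.6250)
I(j, z) = -2 + z
a(k) = -12 (a(k) = ((-2 + 4)*3)*(-2) = (2*3)*(-2) = 6*(-2) = -12)
Z(u) = 2*u*(-12 + u) (Z(u) = (u + u)*(u - 12) = (2*u)*(-12 + u) = 2*u*(-12 + u))
r(f) = 3 (r(f) = -2 + 5 = 3)
r(Z(1))**2 = 3**2 = 9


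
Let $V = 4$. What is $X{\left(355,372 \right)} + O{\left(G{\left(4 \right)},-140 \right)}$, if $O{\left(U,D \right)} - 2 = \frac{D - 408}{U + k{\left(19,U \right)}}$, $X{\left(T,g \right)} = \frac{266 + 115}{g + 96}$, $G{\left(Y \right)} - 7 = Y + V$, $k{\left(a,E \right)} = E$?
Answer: $- \frac{12053}{780} \approx -15.453$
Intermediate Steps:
$G{\left(Y \right)} = 11 + Y$ ($G{\left(Y \right)} = 7 + \left(Y + 4\right) = 7 + \left(4 + Y\right) = 11 + Y$)
$X{\left(T,g \right)} = \frac{381}{96 + g}$
$O{\left(U,D \right)} = 2 + \frac{-408 + D}{2 U}$ ($O{\left(U,D \right)} = 2 + \frac{D - 408}{U + U} = 2 + \frac{-408 + D}{2 U}$)
$X{\left(355,372 \right)} + O{\left(G{\left(4 \right)},-140 \right)} = \frac{381}{96 + 372} + \frac{-408 - 140 + 4 \left(11 + 4\right)}{2 \left(11 + 4\right)} = \frac{381}{468} + \frac{-408 - 140 + 4 \cdot 15}{2 \cdot 15} = 381 \cdot \frac{1}{468} + \frac{1}{2} \cdot \frac{1}{15} \left(-408 - 140 + 60\right) = \frac{127}{156} + \frac{1}{2} \cdot \frac{1}{15} \left(-488\right) = \frac{127}{156} - \frac{244}{15} = - \frac{12053}{780}$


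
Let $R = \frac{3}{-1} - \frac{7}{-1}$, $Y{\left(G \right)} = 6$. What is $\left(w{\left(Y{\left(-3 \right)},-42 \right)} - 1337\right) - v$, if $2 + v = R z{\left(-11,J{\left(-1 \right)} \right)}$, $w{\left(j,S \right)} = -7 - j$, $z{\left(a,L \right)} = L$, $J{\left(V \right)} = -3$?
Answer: $-1336$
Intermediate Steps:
$R = 4$ ($R = 3 \left(-1\right) - -7 = -3 + 7 = 4$)
$v = -14$ ($v = -2 + 4 \left(-3\right) = -2 - 12 = -14$)
$\left(w{\left(Y{\left(-3 \right)},-42 \right)} - 1337\right) - v = \left(\left(-7 - 6\right) - 1337\right) - -14 = \left(\left(-7 - 6\right) - 1337\right) + 14 = \left(-13 - 1337\right) + 14 = -1350 + 14 = -1336$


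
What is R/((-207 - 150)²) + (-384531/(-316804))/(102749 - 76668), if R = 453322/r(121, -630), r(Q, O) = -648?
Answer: -13653843029053/2508750254752434 ≈ -0.0054425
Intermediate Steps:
R = -226661/324 (R = 453322/(-648) = 453322*(-1/648) = -226661/324 ≈ -699.57)
R/((-207 - 150)²) + (-384531/(-316804))/(102749 - 76668) = -226661/(324*(-207 - 150)²) + (-384531/(-316804))/(102749 - 76668) = -226661/(324*((-357)²)) - 384531*(-1/316804)/26081 = -226661/324/127449 + (384531/316804)*(1/26081) = -226661/324*1/127449 + 384531/8262565124 = -13333/2429028 + 384531/8262565124 = -13653843029053/2508750254752434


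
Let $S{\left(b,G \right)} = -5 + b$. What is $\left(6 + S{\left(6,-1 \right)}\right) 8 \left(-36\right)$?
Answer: $-2016$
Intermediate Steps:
$\left(6 + S{\left(6,-1 \right)}\right) 8 \left(-36\right) = \left(6 + \left(-5 + 6\right)\right) 8 \left(-36\right) = \left(6 + 1\right) 8 \left(-36\right) = 7 \cdot 8 \left(-36\right) = 56 \left(-36\right) = -2016$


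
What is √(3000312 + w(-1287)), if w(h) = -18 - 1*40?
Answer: √3000254 ≈ 1732.1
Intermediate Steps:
w(h) = -58 (w(h) = -18 - 40 = -58)
√(3000312 + w(-1287)) = √(3000312 - 58) = √3000254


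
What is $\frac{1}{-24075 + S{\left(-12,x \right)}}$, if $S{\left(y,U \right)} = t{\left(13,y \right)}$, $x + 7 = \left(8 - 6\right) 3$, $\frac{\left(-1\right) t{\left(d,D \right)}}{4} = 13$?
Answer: $- \frac{1}{24127} \approx -4.1447 \cdot 10^{-5}$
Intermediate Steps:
$t{\left(d,D \right)} = -52$ ($t{\left(d,D \right)} = \left(-4\right) 13 = -52$)
$x = -1$ ($x = -7 + \left(8 - 6\right) 3 = -7 + 2 \cdot 3 = -7 + 6 = -1$)
$S{\left(y,U \right)} = -52$
$\frac{1}{-24075 + S{\left(-12,x \right)}} = \frac{1}{-24075 - 52} = \frac{1}{-24127} = - \frac{1}{24127}$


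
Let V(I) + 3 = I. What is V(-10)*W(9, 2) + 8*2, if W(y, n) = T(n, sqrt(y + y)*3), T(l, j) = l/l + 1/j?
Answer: 3 - 13*sqrt(2)/18 ≈ 1.9786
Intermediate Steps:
V(I) = -3 + I
T(l, j) = 1 + 1/j
W(y, n) = sqrt(2)*(1 + 3*sqrt(2)*sqrt(y))/(6*sqrt(y)) (W(y, n) = (1 + sqrt(y + y)*3)/((sqrt(y + y)*3)) = (1 + sqrt(2*y)*3)/((sqrt(2*y)*3)) = (1 + (sqrt(2)*sqrt(y))*3)/(((sqrt(2)*sqrt(y))*3)) = (1 + 3*sqrt(2)*sqrt(y))/((3*sqrt(2)*sqrt(y))) = (sqrt(2)/(6*sqrt(y)))*(1 + 3*sqrt(2)*sqrt(y)) = sqrt(2)*(1 + 3*sqrt(2)*sqrt(y))/(6*sqrt(y)))
V(-10)*W(9, 2) + 8*2 = (-3 - 10)*(1 + sqrt(2)/(6*sqrt(9))) + 8*2 = -13*(1 + (1/6)*sqrt(2)*(1/3)) + 16 = -13*(1 + sqrt(2)/18) + 16 = (-13 - 13*sqrt(2)/18) + 16 = 3 - 13*sqrt(2)/18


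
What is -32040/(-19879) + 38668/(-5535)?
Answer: -591339772/110030265 ≈ -5.3743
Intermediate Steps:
-32040/(-19879) + 38668/(-5535) = -32040*(-1/19879) + 38668*(-1/5535) = 32040/19879 - 38668/5535 = -591339772/110030265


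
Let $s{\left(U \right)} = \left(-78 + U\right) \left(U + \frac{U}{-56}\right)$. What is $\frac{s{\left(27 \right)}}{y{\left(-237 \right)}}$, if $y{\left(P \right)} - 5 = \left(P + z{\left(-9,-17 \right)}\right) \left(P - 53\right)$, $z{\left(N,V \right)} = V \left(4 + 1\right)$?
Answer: $- \frac{15147}{1045912} \approx -0.014482$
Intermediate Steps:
$s{\left(U \right)} = \frac{55 U \left(-78 + U\right)}{56}$ ($s{\left(U \right)} = \left(-78 + U\right) \left(U + U \left(- \frac{1}{56}\right)\right) = \left(-78 + U\right) \left(U - \frac{U}{56}\right) = \left(-78 + U\right) \frac{55 U}{56} = \frac{55 U \left(-78 + U\right)}{56}$)
$z{\left(N,V \right)} = 5 V$ ($z{\left(N,V \right)} = V 5 = 5 V$)
$y{\left(P \right)} = 5 + \left(-85 + P\right) \left(-53 + P\right)$ ($y{\left(P \right)} = 5 + \left(P + 5 \left(-17\right)\right) \left(P - 53\right) = 5 + \left(P - 85\right) \left(-53 + P\right) = 5 + \left(-85 + P\right) \left(-53 + P\right)$)
$\frac{s{\left(27 \right)}}{y{\left(-237 \right)}} = \frac{\frac{55}{56} \cdot 27 \left(-78 + 27\right)}{4510 + \left(-237\right)^{2} - -32706} = \frac{\frac{55}{56} \cdot 27 \left(-51\right)}{4510 + 56169 + 32706} = - \frac{75735}{56 \cdot 93385} = \left(- \frac{75735}{56}\right) \frac{1}{93385} = - \frac{15147}{1045912}$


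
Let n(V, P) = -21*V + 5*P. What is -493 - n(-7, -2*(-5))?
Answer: -690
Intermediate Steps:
-493 - n(-7, -2*(-5)) = -493 - (-21*(-7) + 5*(-2*(-5))) = -493 - (147 + 5*10) = -493 - (147 + 50) = -493 - 1*197 = -493 - 197 = -690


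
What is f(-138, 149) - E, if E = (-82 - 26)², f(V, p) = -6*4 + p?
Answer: -11539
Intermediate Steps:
f(V, p) = -24 + p
E = 11664 (E = (-108)² = 11664)
f(-138, 149) - E = (-24 + 149) - 1*11664 = 125 - 11664 = -11539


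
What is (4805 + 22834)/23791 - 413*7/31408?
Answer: 21602863/20195344 ≈ 1.0697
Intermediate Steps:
(4805 + 22834)/23791 - 413*7/31408 = 27639*(1/23791) - 2891*1/31408 = 747/643 - 2891/31408 = 21602863/20195344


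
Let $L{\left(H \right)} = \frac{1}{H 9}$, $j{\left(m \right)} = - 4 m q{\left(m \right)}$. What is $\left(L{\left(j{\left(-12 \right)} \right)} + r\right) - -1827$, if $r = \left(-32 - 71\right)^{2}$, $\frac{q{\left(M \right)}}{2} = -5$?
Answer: $\frac{53723519}{4320} \approx 12436.0$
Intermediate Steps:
$q{\left(M \right)} = -10$ ($q{\left(M \right)} = 2 \left(-5\right) = -10$)
$r = 10609$ ($r = \left(-103\right)^{2} = 10609$)
$j{\left(m \right)} = 40 m$ ($j{\left(m \right)} = - 4 m \left(-10\right) = 40 m$)
$L{\left(H \right)} = \frac{1}{9 H}$
$\left(L{\left(j{\left(-12 \right)} \right)} + r\right) - -1827 = \left(\frac{1}{9 \cdot 40 \left(-12\right)} + 10609\right) - -1827 = \left(\frac{1}{9 \left(-480\right)} + 10609\right) + \left(-5847 + 7674\right) = \left(\frac{1}{9} \left(- \frac{1}{480}\right) + 10609\right) + 1827 = \left(- \frac{1}{4320} + 10609\right) + 1827 = \frac{45830879}{4320} + 1827 = \frac{53723519}{4320}$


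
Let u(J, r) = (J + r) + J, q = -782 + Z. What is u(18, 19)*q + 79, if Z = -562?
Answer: -73841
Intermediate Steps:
q = -1344 (q = -782 - 562 = -1344)
u(J, r) = r + 2*J
u(18, 19)*q + 79 = (19 + 2*18)*(-1344) + 79 = (19 + 36)*(-1344) + 79 = 55*(-1344) + 79 = -73920 + 79 = -73841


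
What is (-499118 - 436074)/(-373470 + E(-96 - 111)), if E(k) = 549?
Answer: 935192/372921 ≈ 2.5077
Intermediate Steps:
(-499118 - 436074)/(-373470 + E(-96 - 111)) = (-499118 - 436074)/(-373470 + 549) = -935192/(-372921) = -935192*(-1/372921) = 935192/372921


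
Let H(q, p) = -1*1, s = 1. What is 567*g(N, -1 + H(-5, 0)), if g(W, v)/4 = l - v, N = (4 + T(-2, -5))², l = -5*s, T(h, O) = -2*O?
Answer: -6804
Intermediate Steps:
H(q, p) = -1
l = -5 (l = -5*1 = -5)
N = 196 (N = (4 - 2*(-5))² = (4 + 10)² = 14² = 196)
g(W, v) = -20 - 4*v (g(W, v) = 4*(-5 - v) = -20 - 4*v)
567*g(N, -1 + H(-5, 0)) = 567*(-20 - 4*(-1 - 1)) = 567*(-20 - 4*(-2)) = 567*(-20 + 8) = 567*(-12) = -6804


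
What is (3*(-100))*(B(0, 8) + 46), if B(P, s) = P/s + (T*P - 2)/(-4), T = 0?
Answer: -13950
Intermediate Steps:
B(P, s) = ½ + P/s (B(P, s) = P/s + (0*P - 2)/(-4) = P/s + (0 - 2)*(-¼) = P/s - 2*(-¼) = P/s + ½ = ½ + P/s)
(3*(-100))*(B(0, 8) + 46) = (3*(-100))*((0 + (½)*8)/8 + 46) = -300*((0 + 4)/8 + 46) = -300*((⅛)*4 + 46) = -300*(½ + 46) = -300*93/2 = -13950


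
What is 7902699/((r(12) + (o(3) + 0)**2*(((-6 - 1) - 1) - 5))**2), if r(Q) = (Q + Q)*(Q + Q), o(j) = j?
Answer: 2634233/70227 ≈ 37.510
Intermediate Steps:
r(Q) = 4*Q**2 (r(Q) = (2*Q)*(2*Q) = 4*Q**2)
7902699/((r(12) + (o(3) + 0)**2*(((-6 - 1) - 1) - 5))**2) = 7902699/((4*12**2 + (3 + 0)**2*(((-6 - 1) - 1) - 5))**2) = 7902699/((4*144 + 3**2*((-7 - 1) - 5))**2) = 7902699/((576 + 9*(-8 - 5))**2) = 7902699/((576 + 9*(-13))**2) = 7902699/((576 - 117)**2) = 7902699/(459**2) = 7902699/210681 = 7902699*(1/210681) = 2634233/70227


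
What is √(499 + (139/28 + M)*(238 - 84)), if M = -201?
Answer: I*√118762/2 ≈ 172.31*I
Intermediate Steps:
√(499 + (139/28 + M)*(238 - 84)) = √(499 + (139/28 - 201)*(238 - 84)) = √(499 + (139*(1/28) - 201)*154) = √(499 + (139/28 - 201)*154) = √(499 - 5489/28*154) = √(499 - 60379/2) = √(-59381/2) = I*√118762/2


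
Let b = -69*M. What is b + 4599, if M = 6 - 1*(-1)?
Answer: 4116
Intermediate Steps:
M = 7 (M = 6 + 1 = 7)
b = -483 (b = -69*7 = -483)
b + 4599 = -483 + 4599 = 4116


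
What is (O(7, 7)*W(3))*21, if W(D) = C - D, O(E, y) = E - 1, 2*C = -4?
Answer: -630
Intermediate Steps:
C = -2 (C = (1/2)*(-4) = -2)
O(E, y) = -1 + E
W(D) = -2 - D
(O(7, 7)*W(3))*21 = ((-1 + 7)*(-2 - 1*3))*21 = (6*(-2 - 3))*21 = (6*(-5))*21 = -30*21 = -630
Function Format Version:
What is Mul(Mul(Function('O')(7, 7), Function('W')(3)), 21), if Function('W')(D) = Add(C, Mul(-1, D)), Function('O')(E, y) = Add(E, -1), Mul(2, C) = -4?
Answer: -630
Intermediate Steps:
C = -2 (C = Mul(Rational(1, 2), -4) = -2)
Function('O')(E, y) = Add(-1, E)
Function('W')(D) = Add(-2, Mul(-1, D))
Mul(Mul(Function('O')(7, 7), Function('W')(3)), 21) = Mul(Mul(Add(-1, 7), Add(-2, Mul(-1, 3))), 21) = Mul(Mul(6, Add(-2, -3)), 21) = Mul(Mul(6, -5), 21) = Mul(-30, 21) = -630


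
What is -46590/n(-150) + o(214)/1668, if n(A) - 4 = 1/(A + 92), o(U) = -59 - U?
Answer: -500818447/42812 ≈ -11698.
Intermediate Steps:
n(A) = 4 + 1/(92 + A) (n(A) = 4 + 1/(A + 92) = 4 + 1/(92 + A))
-46590/n(-150) + o(214)/1668 = -46590*(92 - 150)/(369 + 4*(-150)) + (-59 - 1*214)/1668 = -46590*(-58/(369 - 600)) + (-59 - 214)*(1/1668) = -46590/((-1/58*(-231))) - 273*1/1668 = -46590/231/58 - 91/556 = -46590*58/231 - 91/556 = -900740/77 - 91/556 = -500818447/42812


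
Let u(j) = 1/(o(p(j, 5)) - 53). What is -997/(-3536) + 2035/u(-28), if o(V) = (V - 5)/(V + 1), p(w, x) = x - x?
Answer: -417353083/3536 ≈ -1.1803e+5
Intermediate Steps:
p(w, x) = 0
o(V) = (-5 + V)/(1 + V)
u(j) = -1/58 (u(j) = 1/((-5 + 0)/(1 + 0) - 53) = 1/(-5/1 - 53) = 1/(1*(-5) - 53) = 1/(-5 - 53) = 1/(-58) = -1/58)
-997/(-3536) + 2035/u(-28) = -997/(-3536) + 2035/(-1/58) = -997*(-1/3536) + 2035*(-58) = 997/3536 - 118030 = -417353083/3536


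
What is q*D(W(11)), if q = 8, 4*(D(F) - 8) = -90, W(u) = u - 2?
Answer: -116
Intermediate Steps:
W(u) = -2 + u
D(F) = -29/2 (D(F) = 8 + (¼)*(-90) = 8 - 45/2 = -29/2)
q*D(W(11)) = 8*(-29/2) = -116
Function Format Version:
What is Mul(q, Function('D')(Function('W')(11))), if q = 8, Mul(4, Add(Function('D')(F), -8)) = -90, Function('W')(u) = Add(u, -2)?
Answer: -116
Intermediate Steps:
Function('W')(u) = Add(-2, u)
Function('D')(F) = Rational(-29, 2) (Function('D')(F) = Add(8, Mul(Rational(1, 4), -90)) = Add(8, Rational(-45, 2)) = Rational(-29, 2))
Mul(q, Function('D')(Function('W')(11))) = Mul(8, Rational(-29, 2)) = -116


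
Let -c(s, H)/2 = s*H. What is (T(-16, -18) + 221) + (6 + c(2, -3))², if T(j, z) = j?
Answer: 529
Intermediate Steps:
c(s, H) = -2*H*s (c(s, H) = -2*s*H = -2*H*s)
(T(-16, -18) + 221) + (6 + c(2, -3))² = (-16 + 221) + (6 - 2*(-3)*2)² = 205 + (6 + 12)² = 205 + 18² = 205 + 324 = 529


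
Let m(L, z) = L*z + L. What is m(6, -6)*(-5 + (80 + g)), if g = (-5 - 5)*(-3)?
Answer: -3150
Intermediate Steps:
m(L, z) = L + L*z
g = 30 (g = -10*(-3) = 30)
m(6, -6)*(-5 + (80 + g)) = (6*(1 - 6))*(-5 + (80 + 30)) = (6*(-5))*(-5 + 110) = -30*105 = -3150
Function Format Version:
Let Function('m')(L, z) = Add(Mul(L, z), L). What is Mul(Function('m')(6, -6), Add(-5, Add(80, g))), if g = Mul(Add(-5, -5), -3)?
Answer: -3150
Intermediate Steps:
Function('m')(L, z) = Add(L, Mul(L, z))
g = 30 (g = Mul(-10, -3) = 30)
Mul(Function('m')(6, -6), Add(-5, Add(80, g))) = Mul(Mul(6, Add(1, -6)), Add(-5, Add(80, 30))) = Mul(Mul(6, -5), Add(-5, 110)) = Mul(-30, 105) = -3150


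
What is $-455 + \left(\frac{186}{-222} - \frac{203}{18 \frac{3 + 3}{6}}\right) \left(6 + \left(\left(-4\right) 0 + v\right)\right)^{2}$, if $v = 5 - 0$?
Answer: $- \frac{1279379}{666} \approx -1921.0$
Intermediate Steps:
$v = 5$ ($v = 5 + 0 = 5$)
$-455 + \left(\frac{186}{-222} - \frac{203}{18 \frac{3 + 3}{6}}\right) \left(6 + \left(\left(-4\right) 0 + v\right)\right)^{2} = -455 + \left(\frac{186}{-222} - \frac{203}{18 \frac{3 + 3}{6}}\right) \left(6 + \left(\left(-4\right) 0 + 5\right)\right)^{2} = -455 + \left(186 \left(- \frac{1}{222}\right) - \frac{203}{18 \cdot 6 \cdot \frac{1}{6}}\right) \left(6 + \left(0 + 5\right)\right)^{2} = -455 + \left(- \frac{31}{37} - \frac{203}{18 \cdot 1}\right) \left(6 + 5\right)^{2} = -455 + \left(- \frac{31}{37} - \frac{203}{18}\right) 11^{2} = -455 + \left(- \frac{31}{37} - \frac{203}{18}\right) 121 = -455 - \frac{976349}{666} = - \frac{1279379}{666}$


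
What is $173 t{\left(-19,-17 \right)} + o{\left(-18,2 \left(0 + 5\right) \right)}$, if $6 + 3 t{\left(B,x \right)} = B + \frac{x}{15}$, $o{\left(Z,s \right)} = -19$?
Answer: $- \frac{68671}{45} \approx -1526.0$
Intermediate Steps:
$t{\left(B,x \right)} = -2 + \frac{B}{3} + \frac{x}{45}$ ($t{\left(B,x \right)} = -2 + \frac{B + \frac{x}{15}}{3} = -2 + \left(\frac{B}{3} + \frac{x}{45}\right) = -2 + \frac{B}{3} + \frac{x}{45}$)
$173 t{\left(-19,-17 \right)} + o{\left(-18,2 \left(0 + 5\right) \right)} = 173 \left(-2 + \frac{1}{3} \left(-19\right) + \frac{1}{45} \left(-17\right)\right) - 19 = 173 \left(-2 - \frac{19}{3} - \frac{17}{45}\right) - 19 = 173 \left(- \frac{392}{45}\right) - 19 = - \frac{67816}{45} - 19 = - \frac{68671}{45}$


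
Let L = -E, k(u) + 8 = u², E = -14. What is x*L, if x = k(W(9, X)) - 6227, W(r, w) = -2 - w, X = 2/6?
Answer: -784924/9 ≈ -87214.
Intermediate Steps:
X = ⅓ (X = 2*(⅙) = ⅓ ≈ 0.33333)
k(u) = -8 + u²
x = -56066/9 (x = (-8 + (-2 - 1*⅓)²) - 6227 = (-8 + (-2 - ⅓)²) - 6227 = (-8 + (-7/3)²) - 6227 = (-8 + 49/9) - 6227 = -23/9 - 6227 = -56066/9 ≈ -6229.6)
L = 14 (L = -1*(-14) = 14)
x*L = -56066/9*14 = -784924/9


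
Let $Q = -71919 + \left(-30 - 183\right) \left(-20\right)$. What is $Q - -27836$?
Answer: $-39823$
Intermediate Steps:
$Q = -67659$ ($Q = -71919 - -4260 = -71919 + 4260 = -67659$)
$Q - -27836 = -67659 - -27836 = -67659 + 27836 = -39823$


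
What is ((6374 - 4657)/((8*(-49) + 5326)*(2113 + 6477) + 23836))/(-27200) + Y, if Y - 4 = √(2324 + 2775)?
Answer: 271404134299/67851033600 + √5099 ≈ 75.407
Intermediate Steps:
Y = 4 + √5099 (Y = 4 + √(2324 + 2775) = 4 + √5099 ≈ 75.407)
((6374 - 4657)/((8*(-49) + 5326)*(2113 + 6477) + 23836))/(-27200) + Y = ((6374 - 4657)/((8*(-49) + 5326)*(2113 + 6477) + 23836))/(-27200) + (4 + √5099) = (1717/((-392 + 5326)*8590 + 23836))*(-1/27200) + (4 + √5099) = (1717/(4934*8590 + 23836))*(-1/27200) + (4 + √5099) = (1717/(42383060 + 23836))*(-1/27200) + (4 + √5099) = (1717/42406896)*(-1/27200) + (4 + √5099) = -101/67851033600 + (4 + √5099) = 271404134299/67851033600 + √5099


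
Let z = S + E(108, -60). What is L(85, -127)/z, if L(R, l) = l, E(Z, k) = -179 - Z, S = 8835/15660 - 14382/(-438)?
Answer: 9678924/19327379 ≈ 0.50079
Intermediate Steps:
S = 2545465/76212 (S = 8835*(1/15660) - 14382*(-1/438) = 589/1044 + 2397/73 = 2545465/76212 ≈ 33.400)
z = -19327379/76212 (z = 2545465/76212 + (-179 - 1*108) = 2545465/76212 + (-179 - 108) = 2545465/76212 - 287 = -19327379/76212 ≈ -253.60)
L(85, -127)/z = -127/(-19327379/76212) = -127*(-76212/19327379) = 9678924/19327379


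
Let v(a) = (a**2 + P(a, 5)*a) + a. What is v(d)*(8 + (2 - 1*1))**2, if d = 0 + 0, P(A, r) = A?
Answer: 0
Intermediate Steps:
d = 0
v(a) = a + 2*a**2 (v(a) = (a**2 + a*a) + a = (a**2 + a**2) + a = 2*a**2 + a = a + 2*a**2)
v(d)*(8 + (2 - 1*1))**2 = (0*(1 + 2*0))*(8 + (2 - 1*1))**2 = (0*(1 + 0))*(8 + (2 - 1))**2 = (0*1)*(8 + 1)**2 = 0*9**2 = 0*81 = 0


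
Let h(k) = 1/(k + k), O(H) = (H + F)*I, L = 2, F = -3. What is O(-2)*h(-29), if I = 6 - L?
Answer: 10/29 ≈ 0.34483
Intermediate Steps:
I = 4 (I = 6 - 1*2 = 6 - 2 = 4)
O(H) = -12 + 4*H (O(H) = (H - 3)*4 = (-3 + H)*4 = -12 + 4*H)
h(k) = 1/(2*k)
O(-2)*h(-29) = (-12 + 4*(-2))*((½)/(-29)) = (-12 - 8)*((½)*(-1/29)) = -20*(-1/58) = 10/29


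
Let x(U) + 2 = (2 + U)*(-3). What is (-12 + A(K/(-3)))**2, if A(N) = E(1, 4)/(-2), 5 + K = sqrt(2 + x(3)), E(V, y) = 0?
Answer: 144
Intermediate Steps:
x(U) = -8 - 3*U (x(U) = -2 + (2 + U)*(-3) = -2 + (-6 - 3*U) = -8 - 3*U)
K = -5 + I*sqrt(15) (K = -5 + sqrt(2 + (-8 - 3*3)) = -5 + sqrt(2 + (-8 - 9)) = -5 + sqrt(2 - 17) = -5 + sqrt(-15) = -5 + I*sqrt(15) ≈ -5.0 + 3.873*I)
A(N) = 0 (A(N) = 0/(-2) = 0*(-1/2) = 0)
(-12 + A(K/(-3)))**2 = (-12 + 0)**2 = (-12)**2 = 144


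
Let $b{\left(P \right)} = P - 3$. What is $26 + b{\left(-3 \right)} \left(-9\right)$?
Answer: $80$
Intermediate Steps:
$b{\left(P \right)} = -3 + P$ ($b{\left(P \right)} = P - 3 = -3 + P$)
$26 + b{\left(-3 \right)} \left(-9\right) = 26 + \left(-3 - 3\right) \left(-9\right) = 26 - -54 = 26 + 54 = 80$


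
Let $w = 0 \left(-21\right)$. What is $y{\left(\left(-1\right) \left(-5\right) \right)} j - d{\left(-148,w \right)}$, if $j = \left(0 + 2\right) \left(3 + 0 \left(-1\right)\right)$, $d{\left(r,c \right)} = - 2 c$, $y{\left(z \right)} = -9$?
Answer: $-54$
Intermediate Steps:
$w = 0$
$j = 6$ ($j = 2 \left(3 + 0\right) = 2 \cdot 3 = 6$)
$y{\left(\left(-1\right) \left(-5\right) \right)} j - d{\left(-148,w \right)} = \left(-9\right) 6 - \left(-2\right) 0 = -54 - 0 = -54 + 0 = -54$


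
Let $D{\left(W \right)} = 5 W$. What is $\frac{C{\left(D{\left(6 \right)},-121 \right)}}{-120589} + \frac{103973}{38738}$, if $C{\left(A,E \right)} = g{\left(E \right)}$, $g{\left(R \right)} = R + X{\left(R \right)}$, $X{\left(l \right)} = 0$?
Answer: $\frac{1791812485}{667339526} \approx 2.685$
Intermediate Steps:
$g{\left(R \right)} = R$ ($g{\left(R \right)} = R + 0 = R$)
$C{\left(A,E \right)} = E$
$\frac{C{\left(D{\left(6 \right)},-121 \right)}}{-120589} + \frac{103973}{38738} = - \frac{121}{-120589} + \frac{103973}{38738} = \left(-121\right) \left(- \frac{1}{120589}\right) + 103973 \cdot \frac{1}{38738} = \frac{121}{120589} + \frac{103973}{38738} = \frac{1791812485}{667339526}$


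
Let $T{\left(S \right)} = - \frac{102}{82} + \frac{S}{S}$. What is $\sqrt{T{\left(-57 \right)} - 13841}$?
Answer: $\frac{i \sqrt{23267131}}{41} \approx 117.65 i$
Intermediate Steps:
$T{\left(S \right)} = - \frac{10}{41}$ ($T{\left(S \right)} = \left(-102\right) \frac{1}{82} + 1 = - \frac{51}{41} + 1 = - \frac{10}{41}$)
$\sqrt{T{\left(-57 \right)} - 13841} = \sqrt{- \frac{10}{41} - 13841} = \sqrt{- \frac{567491}{41}} = \frac{i \sqrt{23267131}}{41}$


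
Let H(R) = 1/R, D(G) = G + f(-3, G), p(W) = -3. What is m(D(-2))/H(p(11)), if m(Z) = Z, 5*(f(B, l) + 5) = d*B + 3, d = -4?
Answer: 12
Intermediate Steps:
f(B, l) = -22/5 - 4*B/5 (f(B, l) = -5 + (-4*B + 3)/5 = -5 + (3 - 4*B)/5 = -5 + (⅗ - 4*B/5) = -22/5 - 4*B/5)
D(G) = -2 + G (D(G) = G + (-22/5 - ⅘*(-3)) = G + (-22/5 + 12/5) = G - 2 = -2 + G)
m(D(-2))/H(p(11)) = (-2 - 2)/(1/(-3)) = -4/(-⅓) = -4*(-3) = 12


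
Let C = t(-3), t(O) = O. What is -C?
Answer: 3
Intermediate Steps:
C = -3
-C = -1*(-3) = 3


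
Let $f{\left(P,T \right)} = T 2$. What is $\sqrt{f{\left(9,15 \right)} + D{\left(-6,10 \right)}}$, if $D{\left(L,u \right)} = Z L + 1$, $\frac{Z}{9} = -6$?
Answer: $\sqrt{355} \approx 18.841$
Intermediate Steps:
$Z = -54$ ($Z = 9 \left(-6\right) = -54$)
$f{\left(P,T \right)} = 2 T$
$D{\left(L,u \right)} = 1 - 54 L$ ($D{\left(L,u \right)} = - 54 L + 1 = 1 - 54 L$)
$\sqrt{f{\left(9,15 \right)} + D{\left(-6,10 \right)}} = \sqrt{2 \cdot 15 + \left(1 - -324\right)} = \sqrt{30 + \left(1 + 324\right)} = \sqrt{30 + 325} = \sqrt{355}$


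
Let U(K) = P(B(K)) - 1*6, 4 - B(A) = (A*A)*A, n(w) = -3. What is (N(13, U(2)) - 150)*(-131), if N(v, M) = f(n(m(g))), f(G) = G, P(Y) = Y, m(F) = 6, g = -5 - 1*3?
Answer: 20043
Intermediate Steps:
g = -8 (g = -5 - 3 = -8)
B(A) = 4 - A³ (B(A) = 4 - A*A*A = 4 - A²*A = 4 - A³)
U(K) = -2 - K³ (U(K) = (4 - K³) - 1*6 = (4 - K³) - 6 = -2 - K³)
N(v, M) = -3
(N(13, U(2)) - 150)*(-131) = (-3 - 150)*(-131) = -153*(-131) = 20043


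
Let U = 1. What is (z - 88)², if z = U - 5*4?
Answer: 11449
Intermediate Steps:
z = -19 (z = 1 - 5*4 = 1 - 20 = -19)
(z - 88)² = (-19 - 88)² = (-107)² = 11449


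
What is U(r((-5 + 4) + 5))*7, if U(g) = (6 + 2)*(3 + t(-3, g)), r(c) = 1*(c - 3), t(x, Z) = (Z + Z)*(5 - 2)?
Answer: 504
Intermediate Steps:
t(x, Z) = 6*Z (t(x, Z) = (2*Z)*3 = 6*Z)
r(c) = -3 + c (r(c) = 1*(-3 + c) = -3 + c)
U(g) = 24 + 48*g (U(g) = (6 + 2)*(3 + 6*g) = 8*(3 + 6*g) = 24 + 48*g)
U(r((-5 + 4) + 5))*7 = (24 + 48*(-3 + ((-5 + 4) + 5)))*7 = (24 + 48*(-3 + (-1 + 5)))*7 = (24 + 48*(-3 + 4))*7 = (24 + 48*1)*7 = (24 + 48)*7 = 72*7 = 504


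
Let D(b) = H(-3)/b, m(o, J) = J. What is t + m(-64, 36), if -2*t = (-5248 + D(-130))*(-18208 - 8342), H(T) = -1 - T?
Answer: -905675787/13 ≈ -6.9667e+7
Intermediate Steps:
D(b) = 2/b (D(b) = (-1 - 1*(-3))/b = (-1 + 3)/b = 2/b)
t = -905676255/13 (t = -(-5248 + 2/(-130))*(-18208 - 8342)/2 = -(-5248 + 2*(-1/130))*(-26550)/2 = -(-5248 - 1/65)*(-26550)/2 = -(-341121)*(-26550)/130 = -½*1811352510/13 = -905676255/13 ≈ -6.9667e+7)
t + m(-64, 36) = -905676255/13 + 36 = -905675787/13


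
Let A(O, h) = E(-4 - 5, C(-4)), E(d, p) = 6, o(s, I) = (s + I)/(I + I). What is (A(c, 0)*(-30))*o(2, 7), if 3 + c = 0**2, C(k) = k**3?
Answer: -810/7 ≈ -115.71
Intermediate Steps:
o(s, I) = (I + s)/(2*I) (o(s, I) = (I + s)/((2*I)) = (I + s)*(1/(2*I)) = (I + s)/(2*I))
c = -3 (c = -3 + 0**2 = -3 + 0 = -3)
A(O, h) = 6
(A(c, 0)*(-30))*o(2, 7) = (6*(-30))*((1/2)*(7 + 2)/7) = -90*9/7 = -180*9/14 = -810/7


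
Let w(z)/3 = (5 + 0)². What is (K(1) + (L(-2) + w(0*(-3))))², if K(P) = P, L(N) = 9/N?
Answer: 20449/4 ≈ 5112.3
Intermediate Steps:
w(z) = 75 (w(z) = 3*(5 + 0)² = 3*5² = 3*25 = 75)
(K(1) + (L(-2) + w(0*(-3))))² = (1 + (9/(-2) + 75))² = (1 + (9*(-½) + 75))² = (1 + (-9/2 + 75))² = (1 + 141/2)² = (143/2)² = 20449/4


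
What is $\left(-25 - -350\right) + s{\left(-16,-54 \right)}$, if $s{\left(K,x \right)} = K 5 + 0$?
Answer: $245$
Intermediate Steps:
$s{\left(K,x \right)} = 5 K$ ($s{\left(K,x \right)} = 5 K + 0 = 5 K$)
$\left(-25 - -350\right) + s{\left(-16,-54 \right)} = \left(-25 - -350\right) + 5 \left(-16\right) = \left(-25 + 350\right) - 80 = 325 - 80 = 245$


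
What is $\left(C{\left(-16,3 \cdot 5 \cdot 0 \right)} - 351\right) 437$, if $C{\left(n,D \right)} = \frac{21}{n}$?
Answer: $- \frac{2463369}{16} \approx -1.5396 \cdot 10^{5}$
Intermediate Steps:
$\left(C{\left(-16,3 \cdot 5 \cdot 0 \right)} - 351\right) 437 = \left(\frac{21}{-16} - 351\right) 437 = \left(21 \left(- \frac{1}{16}\right) - 351\right) 437 = \left(- \frac{21}{16} - 351\right) 437 = \left(- \frac{5637}{16}\right) 437 = - \frac{2463369}{16}$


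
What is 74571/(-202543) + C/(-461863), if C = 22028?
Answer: -38903202977/93547117609 ≈ -0.41587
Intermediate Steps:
74571/(-202543) + C/(-461863) = 74571/(-202543) + 22028/(-461863) = 74571*(-1/202543) + 22028*(-1/461863) = -74571/202543 - 22028/461863 = -38903202977/93547117609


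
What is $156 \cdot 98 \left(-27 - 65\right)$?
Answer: $-1406496$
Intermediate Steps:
$156 \cdot 98 \left(-27 - 65\right) = 15288 \left(-27 - 65\right) = 15288 \left(-92\right) = -1406496$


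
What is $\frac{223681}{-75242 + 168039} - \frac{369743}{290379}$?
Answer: $\frac{30641223928}{26946300063} \approx 1.1371$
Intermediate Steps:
$\frac{223681}{-75242 + 168039} - \frac{369743}{290379} = \frac{223681}{92797} - \frac{369743}{290379} = \frac{30641223928}{26946300063}$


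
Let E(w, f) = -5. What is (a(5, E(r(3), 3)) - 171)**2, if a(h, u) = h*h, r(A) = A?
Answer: 21316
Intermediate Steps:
a(h, u) = h**2
(a(5, E(r(3), 3)) - 171)**2 = (5**2 - 171)**2 = (25 - 171)**2 = (-146)**2 = 21316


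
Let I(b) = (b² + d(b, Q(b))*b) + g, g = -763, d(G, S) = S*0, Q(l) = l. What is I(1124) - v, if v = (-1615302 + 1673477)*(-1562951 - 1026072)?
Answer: 150617675638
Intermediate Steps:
d(G, S) = 0
v = -150616413025 (v = 58175*(-2589023) = -150616413025)
I(b) = -763 + b² (I(b) = (b² + 0*b) - 763 = (b² + 0) - 763 = b² - 763 = -763 + b²)
I(1124) - v = (-763 + 1124²) - 1*(-150616413025) = (-763 + 1263376) + 150616413025 = 1262613 + 150616413025 = 150617675638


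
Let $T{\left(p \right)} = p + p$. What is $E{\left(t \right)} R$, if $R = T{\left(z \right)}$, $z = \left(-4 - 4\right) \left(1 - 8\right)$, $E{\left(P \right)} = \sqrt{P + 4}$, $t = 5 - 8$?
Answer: $112$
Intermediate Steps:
$t = -3$
$E{\left(P \right)} = \sqrt{4 + P}$
$z = 56$ ($z = \left(-8\right) \left(-7\right) = 56$)
$T{\left(p \right)} = 2 p$
$R = 112$ ($R = 2 \cdot 56 = 112$)
$E{\left(t \right)} R = \sqrt{4 - 3} \cdot 112 = \sqrt{1} \cdot 112 = 1 \cdot 112 = 112$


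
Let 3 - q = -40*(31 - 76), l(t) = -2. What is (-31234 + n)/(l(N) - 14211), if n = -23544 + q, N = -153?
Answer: 56575/14213 ≈ 3.9805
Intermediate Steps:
q = -1797 (q = 3 - (-40)*(31 - 76) = 3 - (-40)*(-45) = 3 - 1*1800 = 3 - 1800 = -1797)
n = -25341 (n = -23544 - 1797 = -25341)
(-31234 + n)/(l(N) - 14211) = (-31234 - 25341)/(-2 - 14211) = -56575/(-14213) = -56575*(-1/14213) = 56575/14213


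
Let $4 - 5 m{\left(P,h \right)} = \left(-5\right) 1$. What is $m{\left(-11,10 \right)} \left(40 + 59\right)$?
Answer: $\frac{891}{5} \approx 178.2$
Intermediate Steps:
$m{\left(P,h \right)} = \frac{9}{5}$ ($m{\left(P,h \right)} = \frac{4}{5} - \frac{\left(-5\right) 1}{5} = \frac{4}{5} - -1 = \frac{4}{5} + 1 = \frac{9}{5}$)
$m{\left(-11,10 \right)} \left(40 + 59\right) = \frac{9 \left(40 + 59\right)}{5} = \frac{9}{5} \cdot 99 = \frac{891}{5}$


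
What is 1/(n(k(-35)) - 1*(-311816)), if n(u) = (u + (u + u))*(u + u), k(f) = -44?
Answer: 1/323432 ≈ 3.0918e-6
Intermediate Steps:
n(u) = 6*u² (n(u) = (u + 2*u)*(2*u) = (3*u)*(2*u) = 6*u²)
1/(n(k(-35)) - 1*(-311816)) = 1/(6*(-44)² - 1*(-311816)) = 1/(6*1936 + 311816) = 1/(11616 + 311816) = 1/323432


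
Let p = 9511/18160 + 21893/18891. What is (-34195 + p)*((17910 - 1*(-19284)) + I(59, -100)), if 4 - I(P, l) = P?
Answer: -435654530826105641/343060560 ≈ -1.2699e+9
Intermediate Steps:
p = 577249181/343060560 (p = 9511*(1/18160) + 21893*(1/18891) = 9511/18160 + 21893/18891 = 577249181/343060560 ≈ 1.6826)
I(P, l) = 4 - P
(-34195 + p)*((17910 - 1*(-19284)) + I(59, -100)) = (-34195 + 577249181/343060560)*((17910 - 1*(-19284)) + (4 - 1*59)) = -11730378600019*((17910 + 19284) + (4 - 59))/343060560 = -11730378600019*(37194 - 55)/343060560 = -11730378600019/343060560*37139 = -435654530826105641/343060560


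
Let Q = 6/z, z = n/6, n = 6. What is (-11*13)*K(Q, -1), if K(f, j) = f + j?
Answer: -715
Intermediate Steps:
z = 1 (z = 6/6 = 6*(1/6) = 1)
Q = 6 (Q = 6/1 = 6*1 = 6)
(-11*13)*K(Q, -1) = (-11*13)*(6 - 1) = -143*5 = -715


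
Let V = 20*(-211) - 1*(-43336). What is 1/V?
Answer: 1/39116 ≈ 2.5565e-5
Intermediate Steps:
V = 39116 (V = -4220 + 43336 = 39116)
1/V = 1/39116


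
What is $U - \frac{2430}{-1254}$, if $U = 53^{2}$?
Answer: $\frac{587486}{209} \approx 2810.9$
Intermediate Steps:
$U = 2809$
$U - \frac{2430}{-1254} = 2809 - \frac{2430}{-1254} = 2809 - - \frac{405}{209} = 2809 + \frac{405}{209} = \frac{587486}{209}$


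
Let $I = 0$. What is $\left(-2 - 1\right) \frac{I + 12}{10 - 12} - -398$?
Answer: $416$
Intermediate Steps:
$\left(-2 - 1\right) \frac{I + 12}{10 - 12} - -398 = \left(-2 - 1\right) \frac{0 + 12}{10 - 12} - -398 = \left(-2 - 1\right) \frac{12}{-2} + 398 = - 3 \cdot 12 \left(- \frac{1}{2}\right) + 398 = \left(-3\right) \left(-6\right) + 398 = 18 + 398 = 416$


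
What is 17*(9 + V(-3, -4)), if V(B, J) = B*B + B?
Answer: 255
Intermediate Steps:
V(B, J) = B + B**2 (V(B, J) = B**2 + B = B + B**2)
17*(9 + V(-3, -4)) = 17*(9 - 3*(1 - 3)) = 17*(9 - 3*(-2)) = 17*(9 + 6) = 17*15 = 255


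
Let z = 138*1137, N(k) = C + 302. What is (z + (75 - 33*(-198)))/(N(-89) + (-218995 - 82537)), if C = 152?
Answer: -163515/301078 ≈ -0.54310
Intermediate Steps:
N(k) = 454 (N(k) = 152 + 302 = 454)
z = 156906
(z + (75 - 33*(-198)))/(N(-89) + (-218995 - 82537)) = (156906 + (75 - 33*(-198)))/(454 + (-218995 - 82537)) = (156906 + (75 + 6534))/(454 - 301532) = (156906 + 6609)/(-301078) = 163515*(-1/301078) = -163515/301078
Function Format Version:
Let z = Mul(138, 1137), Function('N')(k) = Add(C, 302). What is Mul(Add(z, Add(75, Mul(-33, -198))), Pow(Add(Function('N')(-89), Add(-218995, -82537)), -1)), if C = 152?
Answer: Rational(-163515, 301078) ≈ -0.54310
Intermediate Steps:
Function('N')(k) = 454 (Function('N')(k) = Add(152, 302) = 454)
z = 156906
Mul(Add(z, Add(75, Mul(-33, -198))), Pow(Add(Function('N')(-89), Add(-218995, -82537)), -1)) = Mul(Add(156906, Add(75, Mul(-33, -198))), Pow(Add(454, Add(-218995, -82537)), -1)) = Mul(Add(156906, Add(75, 6534)), Pow(Add(454, -301532), -1)) = Mul(Add(156906, 6609), Pow(-301078, -1)) = Mul(163515, Rational(-1, 301078)) = Rational(-163515, 301078)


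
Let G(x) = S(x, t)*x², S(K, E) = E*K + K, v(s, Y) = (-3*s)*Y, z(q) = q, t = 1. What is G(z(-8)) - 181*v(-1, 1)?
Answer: -1567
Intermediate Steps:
v(s, Y) = -3*Y*s
S(K, E) = K + E*K
G(x) = 2*x³ (G(x) = (x*(1 + 1))*x² = (x*2)*x² = (2*x)*x² = 2*x³)
G(z(-8)) - 181*v(-1, 1) = 2*(-8)³ - (-543)*(-1) = 2*(-512) - 181*3 = -1024 - 543 = -1567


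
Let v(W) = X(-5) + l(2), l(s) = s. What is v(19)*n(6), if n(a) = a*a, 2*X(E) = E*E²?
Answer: -2178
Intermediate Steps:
X(E) = E³/2 (X(E) = (E*E²)/2 = E³/2)
n(a) = a²
v(W) = -121/2 (v(W) = (½)*(-5)³ + 2 = (½)*(-125) + 2 = -125/2 + 2 = -121/2)
v(19)*n(6) = -121/2*6² = -121/2*36 = -2178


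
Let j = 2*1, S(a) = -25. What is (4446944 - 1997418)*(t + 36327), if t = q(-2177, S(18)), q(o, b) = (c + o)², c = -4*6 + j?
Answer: 11933914306128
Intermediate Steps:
j = 2
c = -22 (c = -4*6 + 2 = -24 + 2 = -22)
q(o, b) = (-22 + o)²
t = 4835601 (t = (-22 - 2177)² = (-2199)² = 4835601)
(4446944 - 1997418)*(t + 36327) = (4446944 - 1997418)*(4835601 + 36327) = 2449526*4871928 = 11933914306128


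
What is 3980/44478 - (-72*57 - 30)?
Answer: 91938016/22239 ≈ 4134.1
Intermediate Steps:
3980/44478 - (-72*57 - 30) = 3980*(1/44478) - (-4104 - 30) = 1990/22239 - 1*(-4134) = 1990/22239 + 4134 = 91938016/22239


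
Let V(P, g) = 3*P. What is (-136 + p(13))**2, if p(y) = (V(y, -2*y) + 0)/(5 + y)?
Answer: 644809/36 ≈ 17911.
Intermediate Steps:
p(y) = 3*y/(5 + y) (p(y) = (3*y + 0)/(5 + y) = (3*y)/(5 + y) = 3*y/(5 + y))
(-136 + p(13))**2 = (-136 + 3*13/(5 + 13))**2 = (-136 + 3*13/18)**2 = (-136 + 3*13*(1/18))**2 = (-136 + 13/6)**2 = (-803/6)**2 = 644809/36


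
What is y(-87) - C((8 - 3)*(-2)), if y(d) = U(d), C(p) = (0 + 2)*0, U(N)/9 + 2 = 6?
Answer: 36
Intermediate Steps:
U(N) = 36 (U(N) = -18 + 9*6 = -18 + 54 = 36)
C(p) = 0 (C(p) = 2*0 = 0)
y(d) = 36
y(-87) - C((8 - 3)*(-2)) = 36 - 1*0 = 36 + 0 = 36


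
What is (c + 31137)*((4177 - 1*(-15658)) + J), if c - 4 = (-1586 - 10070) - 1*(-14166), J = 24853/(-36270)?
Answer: 2689801442183/4030 ≈ 6.6744e+8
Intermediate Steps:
J = -24853/36270 (J = 24853*(-1/36270) = -24853/36270 ≈ -0.68522)
c = 2514 (c = 4 + ((-1586 - 10070) - 1*(-14166)) = 4 + (-11656 + 14166) = 4 + 2510 = 2514)
(c + 31137)*((4177 - 1*(-15658)) + J) = (2514 + 31137)*((4177 - 1*(-15658)) - 24853/36270) = 33651*((4177 + 15658) - 24853/36270) = 33651*(19835 - 24853/36270) = 33651*(719390597/36270) = 2689801442183/4030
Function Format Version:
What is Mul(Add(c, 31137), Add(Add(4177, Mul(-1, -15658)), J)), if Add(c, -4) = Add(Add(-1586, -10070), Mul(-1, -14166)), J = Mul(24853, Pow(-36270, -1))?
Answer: Rational(2689801442183, 4030) ≈ 6.6744e+8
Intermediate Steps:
J = Rational(-24853, 36270) (J = Mul(24853, Rational(-1, 36270)) = Rational(-24853, 36270) ≈ -0.68522)
c = 2514 (c = Add(4, Add(Add(-1586, -10070), Mul(-1, -14166))) = Add(4, Add(-11656, 14166)) = Add(4, 2510) = 2514)
Mul(Add(c, 31137), Add(Add(4177, Mul(-1, -15658)), J)) = Mul(Add(2514, 31137), Add(Add(4177, Mul(-1, -15658)), Rational(-24853, 36270))) = Mul(33651, Add(Add(4177, 15658), Rational(-24853, 36270))) = Mul(33651, Add(19835, Rational(-24853, 36270))) = Mul(33651, Rational(719390597, 36270)) = Rational(2689801442183, 4030)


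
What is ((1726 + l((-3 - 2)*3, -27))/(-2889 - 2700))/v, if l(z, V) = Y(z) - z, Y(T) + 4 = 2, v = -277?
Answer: 1739/1548153 ≈ 0.0011233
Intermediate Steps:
Y(T) = -2 (Y(T) = -4 + 2 = -2)
l(z, V) = -2 - z
((1726 + l((-3 - 2)*3, -27))/(-2889 - 2700))/v = ((1726 + (-2 - (-3 - 2)*3))/(-2889 - 2700))/(-277) = ((1726 + (-2 - (-5)*3))/(-5589))*(-1/277) = ((1726 + (-2 - 1*(-15)))*(-1/5589))*(-1/277) = ((1726 + (-2 + 15))*(-1/5589))*(-1/277) = ((1726 + 13)*(-1/5589))*(-1/277) = (1739*(-1/5589))*(-1/277) = -1739/5589*(-1/277) = 1739/1548153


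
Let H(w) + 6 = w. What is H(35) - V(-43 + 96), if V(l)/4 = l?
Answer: -183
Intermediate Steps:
H(w) = -6 + w
V(l) = 4*l
H(35) - V(-43 + 96) = (-6 + 35) - 4*(-43 + 96) = 29 - 4*53 = 29 - 1*212 = 29 - 212 = -183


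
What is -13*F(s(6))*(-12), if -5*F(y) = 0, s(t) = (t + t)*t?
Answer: 0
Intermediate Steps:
s(t) = 2*t² (s(t) = (2*t)*t = 2*t²)
F(y) = 0 (F(y) = -⅕*0 = 0)
-13*F(s(6))*(-12) = -13*0*(-12) = 0*(-12) = 0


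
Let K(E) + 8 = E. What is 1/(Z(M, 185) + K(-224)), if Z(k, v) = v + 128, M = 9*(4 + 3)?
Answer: 1/81 ≈ 0.012346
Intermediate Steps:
M = 63 (M = 9*7 = 63)
Z(k, v) = 128 + v
K(E) = -8 + E
1/(Z(M, 185) + K(-224)) = 1/((128 + 185) + (-8 - 224)) = 1/(313 - 232) = 1/81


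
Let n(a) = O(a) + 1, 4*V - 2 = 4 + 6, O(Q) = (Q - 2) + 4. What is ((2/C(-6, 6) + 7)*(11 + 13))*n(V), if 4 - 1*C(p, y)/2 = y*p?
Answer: 5058/5 ≈ 1011.6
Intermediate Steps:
O(Q) = 2 + Q (O(Q) = (-2 + Q) + 4 = 2 + Q)
V = 3 (V = 1/2 + (4 + 6)/4 = 1/2 + (1/4)*10 = 1/2 + 5/2 = 3)
C(p, y) = 8 - 2*p*y (C(p, y) = 8 - 2*y*p = 8 - 2*p*y)
n(a) = 3 + a (n(a) = (2 + a) + 1 = 3 + a)
((2/C(-6, 6) + 7)*(11 + 13))*n(V) = ((2/(8 - 2*(-6)*6) + 7)*(11 + 13))*(3 + 3) = ((2/(8 + 72) + 7)*24)*6 = ((2/80 + 7)*24)*6 = ((2*(1/80) + 7)*24)*6 = ((1/40 + 7)*24)*6 = ((281/40)*24)*6 = (843/5)*6 = 5058/5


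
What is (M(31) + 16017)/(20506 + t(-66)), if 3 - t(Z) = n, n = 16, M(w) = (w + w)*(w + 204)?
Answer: 30587/20493 ≈ 1.4926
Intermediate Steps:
M(w) = 2*w*(204 + w) (M(w) = (2*w)*(204 + w) = 2*w*(204 + w))
t(Z) = -13 (t(Z) = 3 - 1*16 = 3 - 16 = -13)
(M(31) + 16017)/(20506 + t(-66)) = (2*31*(204 + 31) + 16017)/(20506 - 13) = (2*31*235 + 16017)/20493 = (14570 + 16017)*(1/20493) = 30587*(1/20493) = 30587/20493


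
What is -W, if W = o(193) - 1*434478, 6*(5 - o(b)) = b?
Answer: 2607031/6 ≈ 4.3451e+5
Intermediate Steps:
o(b) = 5 - b/6
W = -2607031/6 (W = (5 - 1/6*193) - 1*434478 = (5 - 193/6) - 434478 = -163/6 - 434478 = -2607031/6 ≈ -4.3451e+5)
-W = -1*(-2607031/6) = 2607031/6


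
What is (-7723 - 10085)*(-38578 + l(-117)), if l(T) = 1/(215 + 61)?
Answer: 15800930068/23 ≈ 6.8700e+8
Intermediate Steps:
l(T) = 1/276
(-7723 - 10085)*(-38578 + l(-117)) = (-7723 - 10085)*(-38578 + 1/276) = -17808*(-10647527/276) = 15800930068/23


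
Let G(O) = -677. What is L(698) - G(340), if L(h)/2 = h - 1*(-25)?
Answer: 2123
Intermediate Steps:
L(h) = 50 + 2*h (L(h) = 2*(h - 1*(-25)) = 2*(h + 25) = 2*(25 + h) = 50 + 2*h)
L(698) - G(340) = (50 + 2*698) - 1*(-677) = (50 + 1396) + 677 = 1446 + 677 = 2123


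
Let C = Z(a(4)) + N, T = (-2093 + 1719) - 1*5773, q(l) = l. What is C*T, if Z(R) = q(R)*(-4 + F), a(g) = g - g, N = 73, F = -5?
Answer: -448731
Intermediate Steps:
a(g) = 0
T = -6147 (T = -374 - 5773 = -6147)
Z(R) = -9*R (Z(R) = R*(-4 - 5) = R*(-9) = -9*R)
C = 73 (C = -9*0 + 73 = 0 + 73 = 73)
C*T = 73*(-6147) = -448731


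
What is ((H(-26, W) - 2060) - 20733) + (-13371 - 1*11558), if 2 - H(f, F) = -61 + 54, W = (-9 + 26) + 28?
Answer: -47713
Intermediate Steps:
W = 45 (W = 17 + 28 = 45)
H(f, F) = 9 (H(f, F) = 2 - (-61 + 54) = 2 - 1*(-7) = 2 + 7 = 9)
((H(-26, W) - 2060) - 20733) + (-13371 - 1*11558) = ((9 - 2060) - 20733) + (-13371 - 1*11558) = (-2051 - 20733) + (-13371 - 11558) = -22784 - 24929 = -47713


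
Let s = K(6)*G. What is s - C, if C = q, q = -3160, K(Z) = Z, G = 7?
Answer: 3202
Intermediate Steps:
s = 42 (s = 6*7 = 42)
C = -3160
s - C = 42 - 1*(-3160) = 42 + 3160 = 3202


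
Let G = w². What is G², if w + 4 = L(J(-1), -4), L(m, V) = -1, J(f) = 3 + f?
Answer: 625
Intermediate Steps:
w = -5 (w = -4 - 1 = -5)
G = 25 (G = (-5)² = 25)
G² = 25² = 625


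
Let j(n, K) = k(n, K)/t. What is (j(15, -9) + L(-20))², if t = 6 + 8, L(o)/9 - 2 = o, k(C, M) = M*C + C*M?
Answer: 1610361/49 ≈ 32865.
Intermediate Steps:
k(C, M) = 2*C*M (k(C, M) = C*M + C*M = 2*C*M)
L(o) = 18 + 9*o
t = 14
j(n, K) = K*n/7 (j(n, K) = (2*n*K)/14 = (2*K*n)*(1/14) = K*n/7)
(j(15, -9) + L(-20))² = ((⅐)*(-9)*15 + (18 + 9*(-20)))² = (-135/7 + (18 - 180))² = (-135/7 - 162)² = (-1269/7)² = 1610361/49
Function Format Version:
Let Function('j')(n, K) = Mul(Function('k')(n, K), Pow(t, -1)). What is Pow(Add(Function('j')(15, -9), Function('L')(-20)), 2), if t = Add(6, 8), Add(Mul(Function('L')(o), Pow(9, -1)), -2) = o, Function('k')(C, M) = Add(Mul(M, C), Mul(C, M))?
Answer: Rational(1610361, 49) ≈ 32865.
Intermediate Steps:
Function('k')(C, M) = Mul(2, C, M) (Function('k')(C, M) = Add(Mul(C, M), Mul(C, M)) = Mul(2, C, M))
Function('L')(o) = Add(18, Mul(9, o))
t = 14
Function('j')(n, K) = Mul(Rational(1, 7), K, n) (Function('j')(n, K) = Mul(Mul(2, n, K), Pow(14, -1)) = Mul(Mul(2, K, n), Rational(1, 14)) = Mul(Rational(1, 7), K, n))
Pow(Add(Function('j')(15, -9), Function('L')(-20)), 2) = Pow(Add(Mul(Rational(1, 7), -9, 15), Add(18, Mul(9, -20))), 2) = Pow(Add(Rational(-135, 7), Add(18, -180)), 2) = Pow(Add(Rational(-135, 7), -162), 2) = Pow(Rational(-1269, 7), 2) = Rational(1610361, 49)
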